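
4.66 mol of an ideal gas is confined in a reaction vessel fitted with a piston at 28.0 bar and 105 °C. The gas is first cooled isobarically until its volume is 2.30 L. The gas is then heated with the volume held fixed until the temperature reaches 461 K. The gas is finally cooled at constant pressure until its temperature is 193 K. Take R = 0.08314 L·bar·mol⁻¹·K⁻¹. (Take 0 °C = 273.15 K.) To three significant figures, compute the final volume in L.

Convert: T₁ = 378.1 K.
From PV = nRT: V₁ = nRT₁/P₁ = 5.232 L.
P constant ⇒ V ∝ T: P₂ = P₁; T₂ = T₁·(V₂/V₁) = 166.2 K.
Isochoric, so P/T is constant: V₃ = V₂; P₃ = P₂·(T₃/T₂) = 77.65 bar.
Isobaric, so V/T is constant: P₄ = P₃; V₄ = V₃·(T₄/T₃) = 0.9629 L.

V₄ ≈ 0.963 L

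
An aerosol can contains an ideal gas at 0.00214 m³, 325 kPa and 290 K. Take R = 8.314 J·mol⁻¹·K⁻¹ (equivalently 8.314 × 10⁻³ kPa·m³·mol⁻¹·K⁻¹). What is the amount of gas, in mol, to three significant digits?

PV = nRT ⇒ n = PV/(RT) = (325 × 0.00214) / (8.314 × 10⁻³ × 290)

n ≈ 0.288 mol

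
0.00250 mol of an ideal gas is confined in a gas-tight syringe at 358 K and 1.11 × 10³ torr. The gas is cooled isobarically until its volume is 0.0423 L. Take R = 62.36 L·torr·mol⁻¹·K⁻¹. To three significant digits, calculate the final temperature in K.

From PV = nRT: V₁ = nRT₁/P₁ = 0.05028 L.
P constant ⇒ V ∝ T: P₂ = P₁; T₂ = T₁·(V₂/V₁) = 301.2 K.

T₂ ≈ 301 K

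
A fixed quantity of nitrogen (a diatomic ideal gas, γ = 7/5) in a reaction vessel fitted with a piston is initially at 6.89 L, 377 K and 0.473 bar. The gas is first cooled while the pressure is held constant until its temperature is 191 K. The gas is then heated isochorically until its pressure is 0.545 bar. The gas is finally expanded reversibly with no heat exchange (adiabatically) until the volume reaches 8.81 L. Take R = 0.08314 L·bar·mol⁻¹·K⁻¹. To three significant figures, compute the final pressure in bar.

P constant ⇒ V ∝ T: P₂ = P₁; V₂ = V₁·(T₂/T₁) = 3.491 L.
V constant ⇒ P ∝ T: V₃ = V₂; T₃ = T₂·(P₃/P₂) = 220.1 K.
Adiabatic (γ = 7/5), T V^(γ−1) and P V^γ constant: T₄ = T₃·(V₃/V₄)^(γ−1) = 152.0 K; P₄ = P₃·(V₃/V₄)^γ = 0.1491 bar.

P₄ ≈ 0.149 bar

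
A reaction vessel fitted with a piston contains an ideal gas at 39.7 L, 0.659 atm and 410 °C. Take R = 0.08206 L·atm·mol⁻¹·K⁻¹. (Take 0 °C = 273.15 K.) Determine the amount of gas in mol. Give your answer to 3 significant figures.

n ≈ 0.467 mol

Convert: T = 683.15 K.
PV = nRT ⇒ n = PV/(RT) = (0.659 × 39.7) / (0.08206 × 683.15)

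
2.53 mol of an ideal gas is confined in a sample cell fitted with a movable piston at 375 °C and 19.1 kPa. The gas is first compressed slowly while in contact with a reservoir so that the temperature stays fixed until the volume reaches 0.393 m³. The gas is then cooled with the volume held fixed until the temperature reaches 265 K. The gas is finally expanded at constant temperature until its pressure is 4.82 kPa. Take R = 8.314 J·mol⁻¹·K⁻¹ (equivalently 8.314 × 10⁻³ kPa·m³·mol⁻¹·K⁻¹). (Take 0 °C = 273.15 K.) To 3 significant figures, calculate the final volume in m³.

V₄ ≈ 1.16 m³

Convert: T₁ = 648.1 K.
From PV = nRT: V₁ = nRT₁/P₁ = 0.7138 m³.
Isothermal, so P V is constant: T₂ = T₁; P₂ = P₁·(V₁/V₂) = 34.69 kPa.
V constant ⇒ P ∝ T: V₃ = V₂; P₃ = P₂·(T₃/T₂) = 14.18 kPa.
Isothermal, so P V is constant: T₄ = T₃; V₄ = V₃·(P₃/P₄) = 1.156 m³.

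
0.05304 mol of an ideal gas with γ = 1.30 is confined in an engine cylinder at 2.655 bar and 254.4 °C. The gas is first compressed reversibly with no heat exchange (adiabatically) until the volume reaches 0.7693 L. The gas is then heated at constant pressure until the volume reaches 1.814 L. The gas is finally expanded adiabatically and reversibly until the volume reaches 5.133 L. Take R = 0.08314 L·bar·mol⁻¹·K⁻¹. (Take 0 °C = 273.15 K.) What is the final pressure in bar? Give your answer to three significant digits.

P₄ ≈ 0.813 bar

Convert: T₁ = 527.5 K.
From PV = nRT: V₁ = nRT₁/P₁ = 0.8762 L.
Adiabatic (γ = 1.30), T V^(γ−1) and P V^γ constant: T₂ = T₁·(V₁/V₂)^(γ−1) = 548.6 K; P₂ = P₁·(V₁/V₂)^γ = 3.144 bar.
P constant ⇒ V ∝ T: P₃ = P₂; T₃ = T₂·(V₃/V₂) = 1293 K.
Reversible adiabatic, γ = 1.30: T₄ = T₃·(V₃/V₄)^(γ−1) = 946.8 K; P₄ = P₃·(V₃/V₄)^γ = 0.8134 bar.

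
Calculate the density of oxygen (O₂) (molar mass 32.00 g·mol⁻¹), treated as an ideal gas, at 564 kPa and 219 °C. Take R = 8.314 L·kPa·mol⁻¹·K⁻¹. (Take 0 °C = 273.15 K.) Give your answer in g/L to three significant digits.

ρ ≈ 4.41 g/L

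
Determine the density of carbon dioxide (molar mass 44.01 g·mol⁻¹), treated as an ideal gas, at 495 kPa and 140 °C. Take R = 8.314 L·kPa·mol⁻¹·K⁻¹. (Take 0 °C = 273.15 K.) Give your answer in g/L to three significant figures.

ρ = PM/(RT) = (495 × 44.01) / (8.314 × 413.1)

ρ ≈ 6.34 g/L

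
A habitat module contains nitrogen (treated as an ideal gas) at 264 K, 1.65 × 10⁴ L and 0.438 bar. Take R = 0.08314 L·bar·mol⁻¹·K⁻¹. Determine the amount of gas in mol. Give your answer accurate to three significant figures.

PV = nRT ⇒ n = PV/(RT) = (0.438 × 1.65e+04) / (0.08314 × 264)

n ≈ 329 mol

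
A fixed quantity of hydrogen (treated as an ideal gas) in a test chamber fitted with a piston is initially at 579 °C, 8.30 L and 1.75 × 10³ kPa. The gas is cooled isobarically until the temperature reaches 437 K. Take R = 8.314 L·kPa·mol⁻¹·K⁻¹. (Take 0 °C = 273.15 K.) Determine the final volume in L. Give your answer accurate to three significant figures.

Convert: T₁ = 852.1 K.
P constant ⇒ V ∝ T: P₂ = P₁; V₂ = V₁·(T₂/T₁) = 4.256 L.

V₂ ≈ 4.26 L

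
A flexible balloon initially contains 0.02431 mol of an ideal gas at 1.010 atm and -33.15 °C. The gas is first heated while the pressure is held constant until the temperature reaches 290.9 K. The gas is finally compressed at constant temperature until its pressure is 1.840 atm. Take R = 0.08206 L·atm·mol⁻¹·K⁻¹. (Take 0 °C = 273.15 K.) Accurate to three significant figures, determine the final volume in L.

Convert: T₁ = 240.0 K.
From PV = nRT: V₁ = nRT₁/P₁ = 0.4740 L.
Isobaric, so V/T is constant: P₂ = P₁; V₂ = V₁·(T₂/T₁) = 0.5746 L.
T constant ⇒ Boyle's law P V = const: T₃ = T₂; V₃ = V₂·(P₂/P₃) = 0.3154 L.

V₃ ≈ 0.315 L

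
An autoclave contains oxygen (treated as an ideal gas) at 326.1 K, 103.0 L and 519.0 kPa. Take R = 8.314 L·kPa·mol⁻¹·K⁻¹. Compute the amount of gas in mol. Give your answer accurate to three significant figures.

PV = nRT ⇒ n = PV/(RT) = (519.0 × 103.0) / (8.314 × 326.1)

n ≈ 19.7 mol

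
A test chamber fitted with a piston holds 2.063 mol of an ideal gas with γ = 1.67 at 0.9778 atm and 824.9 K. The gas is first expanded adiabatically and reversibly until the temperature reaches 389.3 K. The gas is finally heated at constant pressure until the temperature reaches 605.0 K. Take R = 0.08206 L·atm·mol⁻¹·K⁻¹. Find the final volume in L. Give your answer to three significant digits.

V₃ ≈ 681 L

From PV = nRT: V₁ = nRT₁/P₁ = 142.8 L.
Adiabatic (γ = 1.67), T V^(γ−1) and P V^γ constant: P₂ = P₁·(T₂/T₁)^(γ/(γ−1)) = 0.1504 atm; V₂ = V₁·(T₁/T₂)^(1/(γ−1)) = 438.0 L.
Isobaric, so V/T is constant: P₃ = P₂; V₃ = V₂·(T₃/T₂) = 680.8 L.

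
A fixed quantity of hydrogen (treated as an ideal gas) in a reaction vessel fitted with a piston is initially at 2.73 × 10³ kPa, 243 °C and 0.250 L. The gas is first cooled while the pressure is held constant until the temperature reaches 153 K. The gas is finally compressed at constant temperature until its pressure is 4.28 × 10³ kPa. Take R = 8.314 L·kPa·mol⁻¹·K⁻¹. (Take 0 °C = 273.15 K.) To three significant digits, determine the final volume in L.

V₃ ≈ 0.0473 L

Convert: T₁ = 516.1 K.
P constant ⇒ V ∝ T: P₂ = P₁; V₂ = V₁·(T₂/T₁) = 0.07411 L.
T constant ⇒ Boyle's law P V = const: T₃ = T₂; V₃ = V₂·(P₂/P₃) = 0.04727 L.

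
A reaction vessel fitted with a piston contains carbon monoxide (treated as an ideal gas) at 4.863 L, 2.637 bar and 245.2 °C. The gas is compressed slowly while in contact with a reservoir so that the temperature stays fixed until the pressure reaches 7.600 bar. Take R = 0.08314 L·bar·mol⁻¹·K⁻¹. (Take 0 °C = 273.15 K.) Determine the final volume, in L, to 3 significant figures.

Convert: T₁ = 518.3 K.
Isothermal, so P V is constant: T₂ = T₁; V₂ = V₁·(P₁/P₂) = 1.687 L.

V₂ ≈ 1.69 L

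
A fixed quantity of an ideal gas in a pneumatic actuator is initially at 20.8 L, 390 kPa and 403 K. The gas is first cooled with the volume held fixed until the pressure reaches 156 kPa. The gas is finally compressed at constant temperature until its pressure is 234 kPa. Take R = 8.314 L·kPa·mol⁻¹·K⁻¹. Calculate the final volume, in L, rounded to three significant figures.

V₃ ≈ 13.9 L

V constant ⇒ P ∝ T: V₂ = V₁; T₂ = T₁·(P₂/P₁) = 161.2 K.
T constant ⇒ Boyle's law P V = const: T₃ = T₂; V₃ = V₂·(P₂/P₃) = 13.87 L.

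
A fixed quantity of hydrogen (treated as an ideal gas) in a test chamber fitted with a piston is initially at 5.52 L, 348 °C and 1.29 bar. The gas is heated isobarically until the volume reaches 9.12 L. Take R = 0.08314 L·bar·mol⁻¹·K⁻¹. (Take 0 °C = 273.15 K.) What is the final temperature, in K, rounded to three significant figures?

T₂ ≈ 1.03e+03 K

Convert: T₁ = 621.1 K.
Isobaric, so V/T is constant: P₂ = P₁; T₂ = T₁·(V₂/V₁) = 1026 K.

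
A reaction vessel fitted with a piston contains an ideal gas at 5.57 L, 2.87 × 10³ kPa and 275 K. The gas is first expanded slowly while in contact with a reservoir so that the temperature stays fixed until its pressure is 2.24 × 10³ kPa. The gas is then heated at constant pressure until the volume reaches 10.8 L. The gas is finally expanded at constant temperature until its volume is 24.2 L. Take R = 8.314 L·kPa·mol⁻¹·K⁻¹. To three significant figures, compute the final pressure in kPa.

T constant ⇒ Boyle's law P V = const: T₂ = T₁; V₂ = V₁·(P₁/P₂) = 7.137 L.
Isobaric, so V/T is constant: P₃ = P₂; T₃ = T₂·(V₃/V₂) = 416.2 K.
Isothermal, so P V is constant: T₄ = T₃; P₄ = P₃·(V₃/V₄) = 999.7 kPa.

P₄ ≈ 1.00e+03 kPa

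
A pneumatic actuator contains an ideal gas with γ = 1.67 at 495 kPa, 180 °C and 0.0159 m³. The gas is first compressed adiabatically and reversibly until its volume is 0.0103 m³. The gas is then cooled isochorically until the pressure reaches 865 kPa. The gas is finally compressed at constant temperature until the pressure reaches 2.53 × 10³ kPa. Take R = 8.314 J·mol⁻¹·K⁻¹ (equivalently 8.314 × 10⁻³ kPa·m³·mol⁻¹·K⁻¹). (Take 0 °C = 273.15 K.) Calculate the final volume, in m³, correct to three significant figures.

Convert: T₁ = 453.1 K.
Adiabatic (γ = 1.67), T V^(γ−1) and P V^γ constant: T₂ = T₁·(V₁/V₂)^(γ−1) = 606.1 K; P₂ = P₁·(V₁/V₂)^γ = 1022 kPa.
V constant ⇒ P ∝ T: V₃ = V₂; T₃ = T₂·(P₃/P₂) = 513.0 K.
T constant ⇒ Boyle's law P V = const: T₄ = T₃; V₄ = V₃·(P₃/P₄) = 0.003522 m³.

V₄ ≈ 0.00352 m³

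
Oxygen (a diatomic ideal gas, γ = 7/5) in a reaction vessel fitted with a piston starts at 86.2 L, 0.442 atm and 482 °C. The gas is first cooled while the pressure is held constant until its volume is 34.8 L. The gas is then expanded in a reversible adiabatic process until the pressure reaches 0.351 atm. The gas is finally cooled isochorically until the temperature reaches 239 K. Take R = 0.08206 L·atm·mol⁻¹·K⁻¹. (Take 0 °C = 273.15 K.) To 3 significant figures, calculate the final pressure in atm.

P₄ ≈ 0.294 atm

Convert: T₁ = 755.1 K.
P constant ⇒ V ∝ T: P₂ = P₁; T₂ = T₁·(V₂/V₁) = 304.9 K.
Reversible adiabatic, γ = 7/5: T₃ = T₂·(P₃/P₂)^((γ−1)/γ) = 285.4 K; V₃ = V₂·(P₂/P₃)^(1/γ) = 41.03 L.
Isochoric, so P/T is constant: V₄ = V₃; P₄ = P₃·(T₄/T₃) = 0.2939 atm.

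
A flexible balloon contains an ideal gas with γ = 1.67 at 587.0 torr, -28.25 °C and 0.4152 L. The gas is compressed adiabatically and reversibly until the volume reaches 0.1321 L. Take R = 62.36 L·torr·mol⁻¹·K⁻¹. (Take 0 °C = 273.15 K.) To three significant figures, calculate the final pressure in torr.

Convert: T₁ = 244.9 K.
Adiabatic (γ = 1.67), T V^(γ−1) and P V^γ constant: T₂ = T₁·(V₁/V₂)^(γ−1) = 527.5 K; P₂ = P₁·(V₁/V₂)^γ = 3974 torr.

P₂ ≈ 3.97e+03 torr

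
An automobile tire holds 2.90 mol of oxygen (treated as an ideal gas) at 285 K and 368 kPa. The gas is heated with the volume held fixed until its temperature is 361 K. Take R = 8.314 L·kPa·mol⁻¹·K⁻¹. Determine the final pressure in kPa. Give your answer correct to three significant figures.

P₂ ≈ 466 kPa

From PV = nRT: V₁ = nRT₁/P₁ = 18.67 L.
Isochoric, so P/T is constant: V₂ = V₁; P₂ = P₁·(T₂/T₁) = 466.1 kPa.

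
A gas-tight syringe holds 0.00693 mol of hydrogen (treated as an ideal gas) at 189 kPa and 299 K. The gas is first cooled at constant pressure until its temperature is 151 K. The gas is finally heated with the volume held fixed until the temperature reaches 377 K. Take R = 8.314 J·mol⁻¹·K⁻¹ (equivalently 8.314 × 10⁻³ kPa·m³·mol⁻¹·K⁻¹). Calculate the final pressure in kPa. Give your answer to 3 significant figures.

P₃ ≈ 472 kPa

From PV = nRT: V₁ = nRT₁/P₁ = 9.115e-05 m³.
Isobaric, so V/T is constant: P₂ = P₁; V₂ = V₁·(T₂/T₁) = 4.603e-05 m³.
Isochoric, so P/T is constant: V₃ = V₂; P₃ = P₂·(T₃/T₂) = 471.9 kPa.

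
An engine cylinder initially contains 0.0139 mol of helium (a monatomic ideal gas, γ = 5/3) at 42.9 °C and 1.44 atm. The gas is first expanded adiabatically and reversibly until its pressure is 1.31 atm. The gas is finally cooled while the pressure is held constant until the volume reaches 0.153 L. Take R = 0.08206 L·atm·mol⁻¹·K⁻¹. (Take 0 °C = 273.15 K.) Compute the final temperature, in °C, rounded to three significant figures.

T₃ ≈ -97.4 °C

Convert: T₁ = 316.0 K.
From PV = nRT: V₁ = nRT₁/P₁ = 0.2503 L.
Reversible adiabatic, γ = 5/3: T₂ = T₁·(P₂/P₁)^((γ−1)/γ) = 304.3 K; V₂ = V₁·(P₁/P₂)^(1/γ) = 0.2650 L.
Isobaric, so V/T is constant: P₃ = P₂; T₃ = T₂·(V₃/V₂) = 175.7 K.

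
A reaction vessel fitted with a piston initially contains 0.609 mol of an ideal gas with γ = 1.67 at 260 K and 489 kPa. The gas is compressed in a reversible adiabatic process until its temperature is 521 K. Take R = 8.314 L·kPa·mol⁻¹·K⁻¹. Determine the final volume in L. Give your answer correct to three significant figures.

V₂ ≈ 0.954 L

From PV = nRT: V₁ = nRT₁/P₁ = 2.692 L.
Reversible adiabatic, γ = 1.67: P₂ = P₁·(T₂/T₁)^(γ/(γ−1)) = 2765 kPa; V₂ = V₁·(T₁/T₂)^(1/(γ−1)) = 0.9540 L.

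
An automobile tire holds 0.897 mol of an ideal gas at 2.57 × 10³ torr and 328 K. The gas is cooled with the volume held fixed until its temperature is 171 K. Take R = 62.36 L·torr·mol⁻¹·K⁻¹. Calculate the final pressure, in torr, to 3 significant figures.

P₂ ≈ 1.34e+03 torr

From PV = nRT: V₁ = nRT₁/P₁ = 7.139 L.
Isochoric, so P/T is constant: V₂ = V₁; P₂ = P₁·(T₂/T₁) = 1340 torr.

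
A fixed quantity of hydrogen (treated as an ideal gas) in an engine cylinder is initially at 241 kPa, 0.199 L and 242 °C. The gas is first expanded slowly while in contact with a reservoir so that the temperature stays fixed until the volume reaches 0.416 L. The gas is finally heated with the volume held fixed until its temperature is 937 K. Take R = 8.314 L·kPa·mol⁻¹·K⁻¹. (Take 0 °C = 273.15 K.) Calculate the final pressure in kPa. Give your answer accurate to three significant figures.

Convert: T₁ = 515.1 K.
T constant ⇒ Boyle's law P V = const: T₂ = T₁; P₂ = P₁·(V₁/V₂) = 115.3 kPa.
V constant ⇒ P ∝ T: V₃ = V₂; P₃ = P₂·(T₃/T₂) = 209.7 kPa.

P₃ ≈ 210 kPa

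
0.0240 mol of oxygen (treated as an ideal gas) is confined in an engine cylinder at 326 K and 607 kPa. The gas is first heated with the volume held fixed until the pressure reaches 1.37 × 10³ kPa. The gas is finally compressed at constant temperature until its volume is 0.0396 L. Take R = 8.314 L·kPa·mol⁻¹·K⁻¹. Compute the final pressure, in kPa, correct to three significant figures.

From PV = nRT: V₁ = nRT₁/P₁ = 0.1072 L.
V constant ⇒ P ∝ T: V₂ = V₁; T₂ = T₁·(P₂/P₁) = 735.8 K.
Isothermal, so P V is constant: T₃ = T₂; P₃ = P₂·(V₂/V₃) = 3707 kPa.

P₃ ≈ 3.71e+03 kPa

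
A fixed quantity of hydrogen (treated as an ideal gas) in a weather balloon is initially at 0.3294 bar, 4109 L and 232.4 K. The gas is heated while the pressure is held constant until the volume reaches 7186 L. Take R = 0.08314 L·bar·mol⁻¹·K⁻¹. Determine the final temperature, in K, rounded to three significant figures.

T₂ ≈ 406 K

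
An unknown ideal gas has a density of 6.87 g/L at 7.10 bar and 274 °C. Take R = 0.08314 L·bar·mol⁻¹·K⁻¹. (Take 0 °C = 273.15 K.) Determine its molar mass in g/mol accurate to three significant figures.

ρ = PM/(RT) ⇒ M = ρRT/P = (6.87 × 0.08314 × 547.1) / 7.10

M ≈ 44.0 g/mol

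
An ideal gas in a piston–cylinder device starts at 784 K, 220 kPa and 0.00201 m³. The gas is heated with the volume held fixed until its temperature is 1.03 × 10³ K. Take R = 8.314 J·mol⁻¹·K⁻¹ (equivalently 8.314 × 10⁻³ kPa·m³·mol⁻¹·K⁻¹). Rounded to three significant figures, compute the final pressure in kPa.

P₂ ≈ 289 kPa

Isochoric, so P/T is constant: V₂ = V₁; P₂ = P₁·(T₂/T₁) = 289.0 kPa.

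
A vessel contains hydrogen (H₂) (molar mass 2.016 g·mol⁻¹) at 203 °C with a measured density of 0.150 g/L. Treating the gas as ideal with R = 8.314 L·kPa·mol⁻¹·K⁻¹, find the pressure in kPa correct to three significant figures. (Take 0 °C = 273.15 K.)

P ≈ 295 kPa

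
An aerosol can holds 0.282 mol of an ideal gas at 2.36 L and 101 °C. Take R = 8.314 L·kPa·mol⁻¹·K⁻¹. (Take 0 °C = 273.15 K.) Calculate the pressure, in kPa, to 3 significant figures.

P ≈ 372 kPa

Convert: T = 374.15 K.
PV = nRT ⇒ P = nRT/V = (0.282 × 8.314 × 374.15) / 2.36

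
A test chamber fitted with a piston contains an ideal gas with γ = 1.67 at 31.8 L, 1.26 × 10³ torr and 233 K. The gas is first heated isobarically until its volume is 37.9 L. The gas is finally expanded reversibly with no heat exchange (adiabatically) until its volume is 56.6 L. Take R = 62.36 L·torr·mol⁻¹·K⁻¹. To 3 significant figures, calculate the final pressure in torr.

P₃ ≈ 645 torr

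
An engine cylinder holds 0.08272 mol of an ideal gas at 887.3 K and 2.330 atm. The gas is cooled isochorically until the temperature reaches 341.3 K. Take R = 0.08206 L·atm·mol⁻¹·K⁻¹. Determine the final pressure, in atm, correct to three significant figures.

P₂ ≈ 0.896 atm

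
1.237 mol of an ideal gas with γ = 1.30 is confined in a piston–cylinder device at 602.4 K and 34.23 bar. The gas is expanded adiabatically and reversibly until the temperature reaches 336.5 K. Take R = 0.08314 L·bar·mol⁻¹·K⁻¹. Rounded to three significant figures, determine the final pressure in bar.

From PV = nRT: V₁ = nRT₁/P₁ = 1.810 L.
Reversible adiabatic, γ = 1.30: P₂ = P₁·(T₂/T₁)^(γ/(γ−1)) = 2.745 bar; V₂ = V₁·(T₁/T₂)^(1/(γ−1)) = 12.61 L.

P₂ ≈ 2.74 bar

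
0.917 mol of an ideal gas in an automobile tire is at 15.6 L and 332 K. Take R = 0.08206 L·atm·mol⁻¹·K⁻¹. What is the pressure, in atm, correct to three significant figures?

P ≈ 1.60 atm

PV = nRT ⇒ P = nRT/V = (0.917 × 0.08206 × 332) / 15.6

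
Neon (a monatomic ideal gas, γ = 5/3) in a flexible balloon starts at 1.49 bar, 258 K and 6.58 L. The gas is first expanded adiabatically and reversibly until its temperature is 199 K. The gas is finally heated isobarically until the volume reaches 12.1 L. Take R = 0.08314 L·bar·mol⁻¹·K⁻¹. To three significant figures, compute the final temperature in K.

Reversible adiabatic, γ = 5/3: P₂ = P₁·(T₂/T₁)^(γ/(γ−1)) = 0.7785 bar; V₂ = V₁·(T₁/T₂)^(1/(γ−1)) = 9.714 L.
P constant ⇒ V ∝ T: P₃ = P₂; T₃ = T₂·(V₃/V₂) = 247.9 K.

T₃ ≈ 248 K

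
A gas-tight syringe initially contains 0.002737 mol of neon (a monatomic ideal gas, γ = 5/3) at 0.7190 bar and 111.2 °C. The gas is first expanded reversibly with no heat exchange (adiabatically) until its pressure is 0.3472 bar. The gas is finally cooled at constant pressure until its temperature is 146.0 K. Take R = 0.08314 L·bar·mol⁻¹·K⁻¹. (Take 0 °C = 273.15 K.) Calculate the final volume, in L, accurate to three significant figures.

V₃ ≈ 0.0957 L

Convert: T₁ = 384.3 K.
From PV = nRT: V₁ = nRT₁/P₁ = 0.1216 L.
Reversible adiabatic, γ = 5/3: T₂ = T₁·(P₂/P₁)^((γ−1)/γ) = 287.3 K; V₂ = V₁·(P₁/P₂)^(1/γ) = 0.1883 L.
Isobaric, so V/T is constant: P₃ = P₂; V₃ = V₂·(T₃/T₂) = 0.09569 L.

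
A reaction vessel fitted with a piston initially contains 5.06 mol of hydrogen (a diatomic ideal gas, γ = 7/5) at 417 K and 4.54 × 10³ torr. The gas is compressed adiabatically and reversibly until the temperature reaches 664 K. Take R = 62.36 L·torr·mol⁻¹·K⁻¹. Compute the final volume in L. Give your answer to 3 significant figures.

V₂ ≈ 9.06 L

From PV = nRT: V₁ = nRT₁/P₁ = 28.98 L.
Adiabatic (γ = 7/5), T V^(γ−1) and P V^γ constant: P₂ = P₁·(T₂/T₁)^(γ/(γ−1)) = 2.313e+04 torr; V₂ = V₁·(T₁/T₂)^(1/(γ−1)) = 9.059 L.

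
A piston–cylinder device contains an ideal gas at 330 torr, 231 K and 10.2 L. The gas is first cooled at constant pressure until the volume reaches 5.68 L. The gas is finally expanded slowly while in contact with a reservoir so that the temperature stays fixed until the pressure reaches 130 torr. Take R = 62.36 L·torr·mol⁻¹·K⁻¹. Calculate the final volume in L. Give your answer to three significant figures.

V₃ ≈ 14.4 L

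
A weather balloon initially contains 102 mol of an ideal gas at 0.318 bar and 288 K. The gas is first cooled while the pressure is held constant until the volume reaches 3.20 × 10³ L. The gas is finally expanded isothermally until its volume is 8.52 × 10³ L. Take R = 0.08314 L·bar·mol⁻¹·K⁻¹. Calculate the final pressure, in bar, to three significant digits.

From PV = nRT: V₁ = nRT₁/P₁ = 7680 L.
P constant ⇒ V ∝ T: P₂ = P₁; T₂ = T₁·(V₂/V₁) = 120.0 K.
T constant ⇒ Boyle's law P V = const: T₃ = T₂; P₃ = P₂·(V₂/V₃) = 0.1194 bar.

P₃ ≈ 0.119 bar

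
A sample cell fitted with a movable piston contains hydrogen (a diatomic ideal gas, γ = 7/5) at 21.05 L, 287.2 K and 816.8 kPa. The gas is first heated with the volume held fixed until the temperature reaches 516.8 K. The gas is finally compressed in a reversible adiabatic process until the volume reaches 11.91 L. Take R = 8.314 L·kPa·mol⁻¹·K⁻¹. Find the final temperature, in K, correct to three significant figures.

Isochoric, so P/T is constant: V₂ = V₁; P₂ = P₁·(T₂/T₁) = 1470 kPa.
Adiabatic (γ = 7/5), T V^(γ−1) and P V^γ constant: T₃ = T₂·(V₂/V₃)^(γ−1) = 649.0 K; P₃ = P₂·(V₂/V₃)^γ = 3262 kPa.

T₃ ≈ 649 K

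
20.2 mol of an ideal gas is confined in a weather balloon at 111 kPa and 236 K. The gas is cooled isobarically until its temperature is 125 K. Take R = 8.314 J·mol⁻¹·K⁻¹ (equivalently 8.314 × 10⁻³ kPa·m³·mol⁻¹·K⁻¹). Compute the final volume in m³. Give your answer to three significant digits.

V₂ ≈ 0.189 m³

From PV = nRT: V₁ = nRT₁/P₁ = 0.3571 m³.
P constant ⇒ V ∝ T: P₂ = P₁; V₂ = V₁·(T₂/T₁) = 0.1891 m³.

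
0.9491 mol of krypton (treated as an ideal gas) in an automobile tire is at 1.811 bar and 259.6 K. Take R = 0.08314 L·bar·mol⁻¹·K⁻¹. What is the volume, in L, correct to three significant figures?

V ≈ 11.3 L

PV = nRT ⇒ V = nRT/P = (0.9491 × 0.08314 × 259.6) / 1.811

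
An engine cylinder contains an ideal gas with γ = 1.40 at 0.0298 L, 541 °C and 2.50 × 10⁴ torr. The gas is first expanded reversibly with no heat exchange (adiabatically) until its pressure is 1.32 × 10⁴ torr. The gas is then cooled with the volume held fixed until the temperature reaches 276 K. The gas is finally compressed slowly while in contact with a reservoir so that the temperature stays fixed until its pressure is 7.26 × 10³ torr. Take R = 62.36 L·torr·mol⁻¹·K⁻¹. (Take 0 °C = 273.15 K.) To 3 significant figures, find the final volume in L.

Convert: T₁ = 814.1 K.
Reversible adiabatic, γ = 1.40: T₂ = T₁·(P₂/P₁)^((γ−1)/γ) = 678.4 K; V₂ = V₁·(P₁/P₂)^(1/γ) = 0.04703 L.
Isochoric, so P/T is constant: V₃ = V₂; P₃ = P₂·(T₃/T₂) = 5371 torr.
Isothermal, so P V is constant: T₄ = T₃; V₄ = V₃·(P₃/P₄) = 0.03479 L.

V₄ ≈ 0.0348 L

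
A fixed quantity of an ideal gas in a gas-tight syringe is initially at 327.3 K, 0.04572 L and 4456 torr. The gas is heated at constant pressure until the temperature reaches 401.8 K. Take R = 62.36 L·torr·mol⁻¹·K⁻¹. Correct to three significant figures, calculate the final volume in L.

Isobaric, so V/T is constant: P₂ = P₁; V₂ = V₁·(T₂/T₁) = 0.05613 L.

V₂ ≈ 0.0561 L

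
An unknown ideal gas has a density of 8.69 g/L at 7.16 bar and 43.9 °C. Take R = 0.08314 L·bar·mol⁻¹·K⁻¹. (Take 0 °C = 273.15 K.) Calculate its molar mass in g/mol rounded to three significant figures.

ρ = PM/(RT) ⇒ M = ρRT/P = (8.69 × 0.08314 × 317.0) / 7.16

M ≈ 32.0 g/mol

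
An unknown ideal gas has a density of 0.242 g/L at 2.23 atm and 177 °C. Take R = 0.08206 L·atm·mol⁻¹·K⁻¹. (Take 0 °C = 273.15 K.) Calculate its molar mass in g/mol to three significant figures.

ρ = PM/(RT) ⇒ M = ρRT/P = (0.242 × 0.08206 × 450.1) / 2.23

M ≈ 4.01 g/mol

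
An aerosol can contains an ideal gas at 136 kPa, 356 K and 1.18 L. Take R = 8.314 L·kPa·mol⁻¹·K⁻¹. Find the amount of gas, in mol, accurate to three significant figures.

n ≈ 0.0542 mol

PV = nRT ⇒ n = PV/(RT) = (136 × 1.18) / (8.314 × 356)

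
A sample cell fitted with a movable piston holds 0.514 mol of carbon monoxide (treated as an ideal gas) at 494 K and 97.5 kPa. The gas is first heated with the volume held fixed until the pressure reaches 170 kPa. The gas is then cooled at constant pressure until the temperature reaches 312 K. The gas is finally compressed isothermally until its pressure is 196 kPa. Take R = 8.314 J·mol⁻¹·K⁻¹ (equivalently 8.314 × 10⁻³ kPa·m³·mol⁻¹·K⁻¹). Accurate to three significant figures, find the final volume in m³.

From PV = nRT: V₁ = nRT₁/P₁ = 0.02165 m³.
Isochoric, so P/T is constant: V₂ = V₁; T₂ = T₁·(P₂/P₁) = 861.3 K.
P constant ⇒ V ∝ T: P₃ = P₂; V₃ = V₂·(T₃/T₂) = 0.007843 m³.
T constant ⇒ Boyle's law P V = const: T₄ = T₃; V₄ = V₃·(P₃/P₄) = 0.006803 m³.

V₄ ≈ 0.00680 m³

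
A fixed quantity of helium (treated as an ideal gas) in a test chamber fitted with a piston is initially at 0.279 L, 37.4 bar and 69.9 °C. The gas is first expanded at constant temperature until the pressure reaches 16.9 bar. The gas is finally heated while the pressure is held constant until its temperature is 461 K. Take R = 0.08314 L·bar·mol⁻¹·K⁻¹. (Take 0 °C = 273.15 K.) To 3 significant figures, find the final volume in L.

Convert: T₁ = 343.0 K.
T constant ⇒ Boyle's law P V = const: T₂ = T₁; V₂ = V₁·(P₁/P₂) = 0.6174 L.
Isobaric, so V/T is constant: P₃ = P₂; V₃ = V₂·(T₃/T₂) = 0.8297 L.

V₃ ≈ 0.830 L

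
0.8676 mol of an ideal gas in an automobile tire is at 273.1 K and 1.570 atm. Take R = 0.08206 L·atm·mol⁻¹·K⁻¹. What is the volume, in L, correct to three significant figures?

V ≈ 12.4 L

PV = nRT ⇒ V = nRT/P = (0.8676 × 0.08206 × 273.1) / 1.570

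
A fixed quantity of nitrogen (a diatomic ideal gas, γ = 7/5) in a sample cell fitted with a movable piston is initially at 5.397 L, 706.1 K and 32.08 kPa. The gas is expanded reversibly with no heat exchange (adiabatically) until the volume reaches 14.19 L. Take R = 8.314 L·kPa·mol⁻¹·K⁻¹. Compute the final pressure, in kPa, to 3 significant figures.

P₂ ≈ 8.29 kPa

Adiabatic (γ = 7/5), T V^(γ−1) and P V^γ constant: T₂ = T₁·(V₁/V₂)^(γ−1) = 479.7 K; P₂ = P₁·(V₁/V₂)^γ = 8.288 kPa.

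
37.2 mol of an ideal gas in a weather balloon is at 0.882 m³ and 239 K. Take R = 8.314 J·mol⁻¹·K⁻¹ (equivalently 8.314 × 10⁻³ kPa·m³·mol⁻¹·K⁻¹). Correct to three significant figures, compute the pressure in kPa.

PV = nRT ⇒ P = nRT/V = (37.2 × 8.314 × 10⁻³ × 239) / 0.882

P ≈ 83.8 kPa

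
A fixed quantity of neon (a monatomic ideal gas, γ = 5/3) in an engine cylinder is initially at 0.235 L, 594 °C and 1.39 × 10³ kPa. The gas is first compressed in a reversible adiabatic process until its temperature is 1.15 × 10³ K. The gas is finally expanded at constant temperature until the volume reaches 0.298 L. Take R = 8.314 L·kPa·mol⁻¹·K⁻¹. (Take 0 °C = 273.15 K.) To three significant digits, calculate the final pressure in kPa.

Convert: T₁ = 867.1 K.
Adiabatic (γ = 5/3), T V^(γ−1) and P V^γ constant: P₂ = P₁·(T₂/T₁)^(γ/(γ−1)) = 2815 kPa; V₂ = V₁·(T₁/T₂)^(1/(γ−1)) = 0.1539 L.
T constant ⇒ Boyle's law P V = const: T₃ = T₂; P₃ = P₂·(V₂/V₃) = 1454 kPa.

P₃ ≈ 1.45e+03 kPa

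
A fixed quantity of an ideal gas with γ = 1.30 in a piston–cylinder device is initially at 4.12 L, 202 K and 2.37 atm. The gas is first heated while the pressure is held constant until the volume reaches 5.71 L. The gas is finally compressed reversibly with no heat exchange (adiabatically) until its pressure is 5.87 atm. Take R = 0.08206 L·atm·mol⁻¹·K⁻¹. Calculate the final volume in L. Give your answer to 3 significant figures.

V₃ ≈ 2.84 L

Isobaric, so V/T is constant: P₂ = P₁; T₂ = T₁·(V₂/V₁) = 280.0 K.
Reversible adiabatic, γ = 1.30: T₃ = T₂·(P₃/P₂)^((γ−1)/γ) = 345.1 K; V₃ = V₂·(P₂/P₃)^(1/γ) = 2.842 L.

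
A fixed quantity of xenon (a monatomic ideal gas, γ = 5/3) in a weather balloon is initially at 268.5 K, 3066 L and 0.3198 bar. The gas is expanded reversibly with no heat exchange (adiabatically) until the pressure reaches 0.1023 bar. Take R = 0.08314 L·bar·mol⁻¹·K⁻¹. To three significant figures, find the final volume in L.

V₂ ≈ 6.08e+03 L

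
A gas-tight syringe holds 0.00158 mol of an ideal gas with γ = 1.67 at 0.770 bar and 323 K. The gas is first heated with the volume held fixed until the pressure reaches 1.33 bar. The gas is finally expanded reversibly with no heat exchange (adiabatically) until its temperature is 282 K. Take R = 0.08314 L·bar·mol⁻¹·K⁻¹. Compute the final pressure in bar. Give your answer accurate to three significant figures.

From PV = nRT: V₁ = nRT₁/P₁ = 0.05510 L.
V constant ⇒ P ∝ T: V₂ = V₁; T₂ = T₁·(P₂/P₁) = 557.9 K.
Reversible adiabatic, γ = 1.67: P₃ = P₂·(T₃/T₂)^(γ/(γ−1)) = 0.2428 bar; V₃ = V₂·(T₂/T₃)^(1/(γ−1)) = 0.1526 L.

P₃ ≈ 0.243 bar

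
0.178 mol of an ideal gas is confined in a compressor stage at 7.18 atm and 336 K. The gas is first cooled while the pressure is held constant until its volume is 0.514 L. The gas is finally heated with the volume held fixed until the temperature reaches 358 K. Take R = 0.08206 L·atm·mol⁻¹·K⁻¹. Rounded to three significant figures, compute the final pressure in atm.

P₃ ≈ 10.2 atm

From PV = nRT: V₁ = nRT₁/P₁ = 0.6835 L.
Isobaric, so V/T is constant: P₂ = P₁; T₂ = T₁·(V₂/V₁) = 252.7 K.
Isochoric, so P/T is constant: V₃ = V₂; P₃ = P₂·(T₃/T₂) = 10.17 atm.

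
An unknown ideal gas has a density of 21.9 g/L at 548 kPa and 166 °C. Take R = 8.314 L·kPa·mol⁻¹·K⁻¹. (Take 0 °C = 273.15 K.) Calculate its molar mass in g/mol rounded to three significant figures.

M ≈ 146 g/mol

ρ = PM/(RT) ⇒ M = ρRT/P = (21.9 × 8.314 × 439.1) / 548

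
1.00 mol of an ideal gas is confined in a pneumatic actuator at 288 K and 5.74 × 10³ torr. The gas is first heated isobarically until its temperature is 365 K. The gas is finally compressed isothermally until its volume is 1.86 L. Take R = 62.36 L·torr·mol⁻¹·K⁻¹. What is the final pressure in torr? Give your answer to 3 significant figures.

From PV = nRT: V₁ = nRT₁/P₁ = 3.129 L.
P constant ⇒ V ∝ T: P₂ = P₁; V₂ = V₁·(T₂/T₁) = 3.965 L.
T constant ⇒ Boyle's law P V = const: T₃ = T₂; P₃ = P₂·(V₂/V₃) = 1.224e+04 torr.

P₃ ≈ 1.22e+04 torr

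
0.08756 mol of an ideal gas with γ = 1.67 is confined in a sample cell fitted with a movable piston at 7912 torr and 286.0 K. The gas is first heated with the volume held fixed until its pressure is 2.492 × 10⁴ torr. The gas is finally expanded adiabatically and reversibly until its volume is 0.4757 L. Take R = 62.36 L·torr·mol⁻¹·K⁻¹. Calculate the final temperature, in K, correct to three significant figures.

T₃ ≈ 500 K

From PV = nRT: V₁ = nRT₁/P₁ = 0.1974 L.
V constant ⇒ P ∝ T: V₂ = V₁; T₂ = T₁·(P₂/P₁) = 900.8 K.
Reversible adiabatic, γ = 1.67: T₃ = T₂·(V₂/V₃)^(γ−1) = 499.6 K; P₃ = P₂·(V₂/V₃)^γ = 5735 torr.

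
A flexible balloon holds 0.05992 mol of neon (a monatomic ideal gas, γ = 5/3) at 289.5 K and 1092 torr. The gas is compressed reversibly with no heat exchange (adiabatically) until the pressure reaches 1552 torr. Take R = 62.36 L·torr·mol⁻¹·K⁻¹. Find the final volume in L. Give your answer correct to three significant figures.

V₂ ≈ 0.802 L

From PV = nRT: V₁ = nRT₁/P₁ = 0.9906 L.
Adiabatic (γ = 5/3), T V^(γ−1) and P V^γ constant: T₂ = T₁·(P₂/P₁)^((γ−1)/γ) = 333.2 K; V₂ = V₁·(P₁/P₂)^(1/γ) = 0.8022 L.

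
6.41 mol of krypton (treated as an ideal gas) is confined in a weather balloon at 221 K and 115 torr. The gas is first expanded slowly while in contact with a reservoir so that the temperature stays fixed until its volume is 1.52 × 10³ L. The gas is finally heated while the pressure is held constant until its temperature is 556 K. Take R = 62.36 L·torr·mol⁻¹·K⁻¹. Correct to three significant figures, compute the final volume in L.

V₃ ≈ 3.82e+03 L

From PV = nRT: V₁ = nRT₁/P₁ = 768.2 L.
T constant ⇒ Boyle's law P V = const: T₂ = T₁; P₂ = P₁·(V₁/V₂) = 58.12 torr.
Isobaric, so V/T is constant: P₃ = P₂; V₃ = V₂·(T₃/T₂) = 3824 L.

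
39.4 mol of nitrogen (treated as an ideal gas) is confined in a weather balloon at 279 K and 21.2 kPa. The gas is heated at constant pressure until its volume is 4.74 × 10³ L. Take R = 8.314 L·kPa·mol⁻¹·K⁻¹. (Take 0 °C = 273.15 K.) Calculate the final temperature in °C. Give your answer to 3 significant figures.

From PV = nRT: V₁ = nRT₁/P₁ = 4311 L.
P constant ⇒ V ∝ T: P₂ = P₁; T₂ = T₁·(V₂/V₁) = 306.8 K.

T₂ ≈ 33.6 °C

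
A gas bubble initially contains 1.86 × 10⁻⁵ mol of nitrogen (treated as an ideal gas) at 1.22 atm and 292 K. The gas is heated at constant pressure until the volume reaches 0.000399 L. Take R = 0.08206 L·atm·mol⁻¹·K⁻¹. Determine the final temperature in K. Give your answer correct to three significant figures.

From PV = nRT: V₁ = nRT₁/P₁ = 0.0003653 L.
Isobaric, so V/T is constant: P₂ = P₁; T₂ = T₁·(V₂/V₁) = 318.9 K.

T₂ ≈ 319 K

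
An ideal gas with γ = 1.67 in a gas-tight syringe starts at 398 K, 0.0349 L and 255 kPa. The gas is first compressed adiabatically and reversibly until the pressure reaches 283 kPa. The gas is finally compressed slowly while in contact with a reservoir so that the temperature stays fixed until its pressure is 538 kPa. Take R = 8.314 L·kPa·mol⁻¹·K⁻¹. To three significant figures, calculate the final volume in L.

V₃ ≈ 0.0172 L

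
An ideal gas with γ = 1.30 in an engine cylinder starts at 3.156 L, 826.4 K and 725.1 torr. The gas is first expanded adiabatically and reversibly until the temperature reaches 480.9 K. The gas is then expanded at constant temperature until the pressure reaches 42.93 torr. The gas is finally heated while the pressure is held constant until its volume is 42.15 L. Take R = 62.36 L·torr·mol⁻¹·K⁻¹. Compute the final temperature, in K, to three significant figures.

Adiabatic (γ = 1.30), T V^(γ−1) and P V^γ constant: P₂ = P₁·(T₂/T₁)^(γ/(γ−1)) = 69.42 torr; V₂ = V₁·(T₁/T₂)^(1/(γ−1)) = 19.18 L.
T constant ⇒ Boyle's law P V = const: T₃ = T₂; V₃ = V₂·(P₂/P₃) = 31.02 L.
Isobaric, so V/T is constant: P₄ = P₃; T₄ = T₃·(V₄/V₃) = 653.5 K.

T₄ ≈ 653 K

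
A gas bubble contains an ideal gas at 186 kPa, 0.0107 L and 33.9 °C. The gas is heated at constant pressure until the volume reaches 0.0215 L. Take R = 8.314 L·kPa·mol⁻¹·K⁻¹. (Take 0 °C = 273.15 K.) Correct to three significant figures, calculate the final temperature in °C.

T₂ ≈ 344 °C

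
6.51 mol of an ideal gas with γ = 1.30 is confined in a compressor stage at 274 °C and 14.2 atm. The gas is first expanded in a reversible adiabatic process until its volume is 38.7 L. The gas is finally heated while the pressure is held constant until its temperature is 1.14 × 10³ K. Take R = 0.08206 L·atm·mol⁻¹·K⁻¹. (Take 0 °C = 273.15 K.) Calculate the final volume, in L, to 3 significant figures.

Convert: T₁ = 547.1 K.
From PV = nRT: V₁ = nRT₁/P₁ = 20.58 L.
Adiabatic (γ = 1.30), T V^(γ−1) and P V^γ constant: T₂ = T₁·(V₁/V₂)^(γ−1) = 452.7 K; P₂ = P₁·(V₁/V₂)^γ = 6.250 atm.
Isobaric, so V/T is constant: P₃ = P₂; V₃ = V₂·(T₃/T₂) = 97.45 L.

V₃ ≈ 97.4 L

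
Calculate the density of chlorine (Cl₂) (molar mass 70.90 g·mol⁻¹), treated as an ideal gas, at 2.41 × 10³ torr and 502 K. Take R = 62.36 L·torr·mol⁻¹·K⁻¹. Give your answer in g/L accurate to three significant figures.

ρ = PM/(RT) = (2.41e+03 × 70.90) / (62.36 × 502.0)

ρ ≈ 5.46 g/L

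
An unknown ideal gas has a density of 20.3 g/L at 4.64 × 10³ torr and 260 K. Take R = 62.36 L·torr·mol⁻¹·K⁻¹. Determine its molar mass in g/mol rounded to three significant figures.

ρ = PM/(RT) ⇒ M = ρRT/P = (20.3 × 62.36 × 260.0) / 4.64e+03

M ≈ 70.9 g/mol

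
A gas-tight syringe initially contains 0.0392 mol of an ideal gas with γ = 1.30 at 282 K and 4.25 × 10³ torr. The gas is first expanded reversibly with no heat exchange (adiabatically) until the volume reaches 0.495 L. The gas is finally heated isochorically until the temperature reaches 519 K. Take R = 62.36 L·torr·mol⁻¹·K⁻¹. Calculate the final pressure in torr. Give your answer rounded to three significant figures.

P₃ ≈ 2.56e+03 torr

From PV = nRT: V₁ = nRT₁/P₁ = 0.1622 L.
Adiabatic (γ = 1.30), T V^(γ−1) and P V^γ constant: T₂ = T₁·(V₁/V₂)^(γ−1) = 201.8 K; P₂ = P₁·(V₁/V₂)^γ = 996.5 torr.
V constant ⇒ P ∝ T: V₃ = V₂; P₃ = P₂·(T₃/T₂) = 2563 torr.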